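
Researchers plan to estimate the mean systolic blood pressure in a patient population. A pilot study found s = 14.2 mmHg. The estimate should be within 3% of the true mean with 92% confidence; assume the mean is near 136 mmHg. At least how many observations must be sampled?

38

For a mean, the margin of error is E = z·σ/√n, so n = (zσ/E)².
At 92% confidence, z = 1.751.
E = 3% of 136 = 4.08 mmHg.
n = (1.751 × 14.2 / 4.08)² = 37.14
Round up: n = 38.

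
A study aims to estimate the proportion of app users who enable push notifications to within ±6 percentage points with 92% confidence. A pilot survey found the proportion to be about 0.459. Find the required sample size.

For a proportion with margin E = 0.06 at 92% confidence, z = 1.751.
n = p̂(1−p̂)(z/E)² = 0.459 × 0.541 × (1.751/0.06)² = 211.49
Round up: n = 212.

212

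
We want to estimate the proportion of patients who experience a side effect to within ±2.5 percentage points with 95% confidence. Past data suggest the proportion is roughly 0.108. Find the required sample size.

For a proportion with margin E = 0.025 at 95% confidence, z = 1.960.
n = p̂(1−p̂)(z/E)² = 0.108 × 0.892 × (1.960/0.025)² = 592.14
Round up: n = 593.

593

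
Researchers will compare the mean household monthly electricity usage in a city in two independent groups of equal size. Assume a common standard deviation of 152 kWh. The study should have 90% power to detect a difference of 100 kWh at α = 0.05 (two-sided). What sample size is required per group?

49 per group

For two equal groups, n per group = 2·((z_{α/2} + z_β)·σ/δ)².
z_{α/2} = 1.960; z_β = 1.282 (power 90%).
n = 2 × (3.242 × 152 / 100)² = 2 × 24.28 = 48.56
Round up: n = 49 per group.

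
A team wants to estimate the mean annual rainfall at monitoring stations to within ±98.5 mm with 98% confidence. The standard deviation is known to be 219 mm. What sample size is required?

n = 27

For a mean, the margin of error is E = z·σ/√n, so n = (zσ/E)².
At 98% confidence, z = 2.326.
n = (2.326 × 219 / 98.5)² = 26.74
Round up: n = 27.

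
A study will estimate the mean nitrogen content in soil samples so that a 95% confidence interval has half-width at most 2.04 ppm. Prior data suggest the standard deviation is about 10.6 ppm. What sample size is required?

104

For a mean, the margin of error is E = z·σ/√n, so n = (zσ/E)².
At 95% confidence, z = 1.960.
n = (1.960 × 10.6 / 2.04)² = 103.72
Round up: n = 104.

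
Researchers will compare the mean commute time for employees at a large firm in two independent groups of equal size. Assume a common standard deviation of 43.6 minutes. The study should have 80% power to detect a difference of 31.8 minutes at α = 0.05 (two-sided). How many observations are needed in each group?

30 per group

For two equal groups, n per group = 2·((z_{α/2} + z_β)·σ/δ)².
z_{α/2} = 1.960; z_β = 0.842 (power 80%).
n = 2 × (2.802 × 43.6 / 31.8)² = 2 × 14.76 = 29.52
Round up: n = 30 per group.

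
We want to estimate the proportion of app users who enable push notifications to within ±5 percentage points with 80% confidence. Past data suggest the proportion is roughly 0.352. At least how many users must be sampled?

For a proportion with margin E = 0.05 at 80% confidence, z = 1.282.
n = p̂(1−p̂)(z/E)² = 0.352 × 0.648 × (1.282/0.05)² = 149.95
Round up: n = 150.

n = 150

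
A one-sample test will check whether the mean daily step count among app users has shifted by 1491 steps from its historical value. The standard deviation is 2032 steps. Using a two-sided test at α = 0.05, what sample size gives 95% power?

For a one-sample z-test, n = ((z_{α/2} + z_β)·σ/δ)².
z_{α/2} = 1.960 (two-sided α = 0.05); z_β = 1.645 (power 95% → β = 0.05).
n = (3.605 × 2032 / 1491)² = 24.14
Round up: n = 25.

25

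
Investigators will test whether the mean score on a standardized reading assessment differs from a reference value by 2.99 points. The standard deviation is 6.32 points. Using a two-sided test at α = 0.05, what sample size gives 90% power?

47

For a one-sample z-test, n = ((z_{α/2} + z_β)·σ/δ)².
z_{α/2} = 1.960 (two-sided α = 0.05); z_β = 1.282 (power 90% → β = 0.1).
n = (3.242 × 6.32 / 2.99)² = 46.96
Round up: n = 47.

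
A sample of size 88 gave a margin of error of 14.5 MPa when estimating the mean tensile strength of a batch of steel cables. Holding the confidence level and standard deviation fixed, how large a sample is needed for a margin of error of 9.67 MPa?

Margin of error scales as 1/√n, so n₂ = n₁·(E₁/E₂)².
n₂ = 88 × (14.5/9.67)² = 88 × 2.248 = 197.82
Round up: n₂ = 198.

198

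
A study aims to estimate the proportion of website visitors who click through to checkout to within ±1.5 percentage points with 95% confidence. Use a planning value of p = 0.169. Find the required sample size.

For a proportion with margin E = 0.015 at 95% confidence, z = 1.960.
n = p̂(1−p̂)(z/E)² = 0.169 × 0.831 × (1.960/0.015)² = 2397.82
Round up: n = 2398.

2398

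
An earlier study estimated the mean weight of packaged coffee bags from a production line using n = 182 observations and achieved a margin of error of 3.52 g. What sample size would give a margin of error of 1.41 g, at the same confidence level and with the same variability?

1135

Margin of error scales as 1/√n, so n₂ = n₁·(E₁/E₂)².
n₂ = 182 × (3.52/1.41)² = 182 × 6.232 = 1134.22
Round up: n₂ = 1135.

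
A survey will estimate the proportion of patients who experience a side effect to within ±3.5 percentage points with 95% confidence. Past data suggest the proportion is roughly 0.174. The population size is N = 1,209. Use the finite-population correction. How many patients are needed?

329

For a proportion with margin E = 0.035 at 95% confidence, z = 1.960.
n = p̂(1−p̂)(z/E)² = 0.174 × 0.826 × (1.960/0.035)² = 450.72 — call this n₀.
Finite-population correction with N = 1,209: n = n₀ / (1 + (n₀−1)/N) = 450.72 / 1.372 = 328.51
Round up: n = 329.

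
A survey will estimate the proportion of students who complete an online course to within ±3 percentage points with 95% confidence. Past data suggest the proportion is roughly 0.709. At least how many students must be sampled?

n = 881

For a proportion with margin E = 0.03 at 95% confidence, z = 1.960.
n = p̂(1−p̂)(z/E)² = 0.709 × 0.291 × (1.960/0.03)² = 880.66
Round up: n = 881.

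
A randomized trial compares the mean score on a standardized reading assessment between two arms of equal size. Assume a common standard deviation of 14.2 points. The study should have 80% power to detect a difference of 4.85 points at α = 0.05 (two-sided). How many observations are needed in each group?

For two equal groups, n per group = 2·((z_{α/2} + z_β)·σ/δ)².
z_{α/2} = 1.960; z_β = 0.842 (power 80%).
n = 2 × (2.802 × 14.2 / 4.85)² = 2 × 67.30 = 134.60
Round up: n = 135 per group.

135 per group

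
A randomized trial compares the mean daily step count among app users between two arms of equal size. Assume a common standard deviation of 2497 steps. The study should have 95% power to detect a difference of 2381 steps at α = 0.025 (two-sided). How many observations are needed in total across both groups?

68 total

For two equal groups, n per group = 2·((z_{α/2} + z_β)·σ/δ)².
z_{α/2} = 2.241; z_β = 1.645 (power 95%).
n = 2 × (3.886 × 2497 / 2381)² = 2 × 16.61 = 33.22
Round up: n = 34 per group.
Total across both groups: 2 × 34 = 68.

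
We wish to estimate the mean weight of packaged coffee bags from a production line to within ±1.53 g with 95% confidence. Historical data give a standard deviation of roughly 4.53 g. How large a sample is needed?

34

For a mean, the margin of error is E = z·σ/√n, so n = (zσ/E)².
At 95% confidence, z = 1.960.
n = (1.960 × 4.53 / 1.53)² = 33.68
Round up: n = 34.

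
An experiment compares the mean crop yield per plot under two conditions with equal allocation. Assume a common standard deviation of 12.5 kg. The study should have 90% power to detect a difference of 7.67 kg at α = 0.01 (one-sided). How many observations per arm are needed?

70 per group

For two equal groups, n per group = 2·((z_α + z_β)·σ/δ)².
z_α = 2.326; z_β = 1.282 (power 90%).
n = 2 × (3.608 × 12.5 / 7.67)² = 2 × 34.58 = 69.16
Round up: n = 70 per group.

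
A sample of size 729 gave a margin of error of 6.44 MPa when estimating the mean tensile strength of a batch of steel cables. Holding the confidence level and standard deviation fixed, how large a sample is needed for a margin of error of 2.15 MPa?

6541

Margin of error scales as 1/√n, so n₂ = n₁·(E₁/E₂)².
n₂ = 729 × (6.44/2.15)² = 729 × 8.972 = 6540.59
Round up: n₂ = 6541.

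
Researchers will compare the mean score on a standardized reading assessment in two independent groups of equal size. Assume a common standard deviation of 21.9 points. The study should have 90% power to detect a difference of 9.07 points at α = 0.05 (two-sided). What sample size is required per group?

For two equal groups, n per group = 2·((z_{α/2} + z_β)·σ/δ)².
z_{α/2} = 1.960; z_β = 1.282 (power 90%).
n = 2 × (3.242 × 21.9 / 9.07)² = 2 × 61.28 = 122.56
Round up: n = 123 per group.

123 per group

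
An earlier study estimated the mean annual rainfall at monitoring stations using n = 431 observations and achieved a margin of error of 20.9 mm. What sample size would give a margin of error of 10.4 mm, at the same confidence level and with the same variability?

1741

Margin of error scales as 1/√n, so n₂ = n₁·(E₁/E₂)².
n₂ = 431 × (20.9/10.4)² = 431 × 4.039 = 1740.81
Round up: n₂ = 1741.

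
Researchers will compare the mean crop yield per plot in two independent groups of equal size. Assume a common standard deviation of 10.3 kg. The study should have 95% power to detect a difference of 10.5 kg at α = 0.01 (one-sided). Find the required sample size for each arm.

31 per group

For two equal groups, n per group = 2·((z_α + z_β)·σ/δ)².
z_α = 2.326; z_β = 1.645 (power 95%).
n = 2 × (3.971 × 10.3 / 10.5)² = 2 × 15.17 = 30.34
Round up: n = 31 per group.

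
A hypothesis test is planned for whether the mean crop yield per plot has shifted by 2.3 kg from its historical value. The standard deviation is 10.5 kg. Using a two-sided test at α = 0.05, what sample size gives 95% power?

271

For a one-sample z-test, n = ((z_{α/2} + z_β)·σ/δ)².
z_{α/2} = 1.960 (two-sided α = 0.05); z_β = 1.645 (power 95% → β = 0.05).
n = (3.605 × 10.5 / 2.3)² = 270.85
Round up: n = 271.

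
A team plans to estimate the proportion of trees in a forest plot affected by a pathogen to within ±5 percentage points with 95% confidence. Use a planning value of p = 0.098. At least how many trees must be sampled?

136

For a proportion with margin E = 0.05 at 95% confidence, z = 1.960.
n = p̂(1−p̂)(z/E)² = 0.098 × 0.902 × (1.960/0.05)² = 135.83
Round up: n = 136.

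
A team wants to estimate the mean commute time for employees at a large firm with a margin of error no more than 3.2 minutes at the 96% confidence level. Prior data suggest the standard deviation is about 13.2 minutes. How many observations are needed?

n = 72

For a mean, the margin of error is E = z·σ/√n, so n = (zσ/E)².
At 96% confidence, z = 2.054.
n = (2.054 × 13.2 / 3.2)² = 71.79
Round up: n = 72.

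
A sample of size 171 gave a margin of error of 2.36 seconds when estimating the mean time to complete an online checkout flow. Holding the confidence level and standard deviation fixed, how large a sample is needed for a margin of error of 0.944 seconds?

Margin of error scales as 1/√n, so n₂ = n₁·(E₁/E₂)².
n₂ = 171 × (2.36/0.944)² = 171 × 6.25 = 1068.75
Round up: n₂ = 1069.

1069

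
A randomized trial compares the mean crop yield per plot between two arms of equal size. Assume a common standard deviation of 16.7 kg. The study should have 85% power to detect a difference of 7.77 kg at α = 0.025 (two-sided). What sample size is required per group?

For two equal groups, n per group = 2·((z_{α/2} + z_β)·σ/δ)².
z_{α/2} = 2.241; z_β = 1.036 (power 85%).
n = 2 × (3.277 × 16.7 / 7.77)² = 2 × 49.61 = 99.22
Round up: n = 100 per group.

100 per group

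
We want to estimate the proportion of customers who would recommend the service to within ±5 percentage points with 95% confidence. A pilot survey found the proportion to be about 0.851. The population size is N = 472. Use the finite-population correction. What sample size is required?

For a proportion with margin E = 0.05 at 95% confidence, z = 1.960.
n = p̂(1−p̂)(z/E)² = 0.851 × 0.149 × (1.960/0.05)² = 194.84 — call this n₀.
Finite-population correction with N = 472: n = n₀ / (1 + (n₀−1)/N) = 194.84 / 1.411 = 138.09
Round up: n = 139.

139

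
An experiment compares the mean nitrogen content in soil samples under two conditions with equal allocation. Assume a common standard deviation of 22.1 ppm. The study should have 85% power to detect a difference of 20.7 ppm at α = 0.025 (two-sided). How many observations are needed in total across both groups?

50 total

For two equal groups, n per group = 2·((z_{α/2} + z_β)·σ/δ)².
z_{α/2} = 2.241; z_β = 1.036 (power 85%).
n = 2 × (3.277 × 22.1 / 20.7)² = 2 × 12.24 = 24.48
Round up: n = 25 per group.
Total across both groups: 2 × 25 = 50.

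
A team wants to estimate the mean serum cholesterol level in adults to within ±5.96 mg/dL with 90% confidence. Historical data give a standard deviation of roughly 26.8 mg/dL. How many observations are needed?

For a mean, the margin of error is E = z·σ/√n, so n = (zσ/E)².
At 90% confidence, z = 1.645.
n = (1.645 × 26.8 / 5.96)² = 54.72
Round up: n = 55.

n = 55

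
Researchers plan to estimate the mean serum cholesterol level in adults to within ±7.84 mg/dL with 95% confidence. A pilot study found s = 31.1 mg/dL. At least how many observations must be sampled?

61

For a mean, the margin of error is E = z·σ/√n, so n = (zσ/E)².
At 95% confidence, z = 1.960.
n = (1.960 × 31.1 / 7.84)² = 60.45
Round up: n = 61.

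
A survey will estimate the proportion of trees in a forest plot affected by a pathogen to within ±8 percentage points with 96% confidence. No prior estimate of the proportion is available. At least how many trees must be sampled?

For a proportion with margin E = 0.08 at 96% confidence, z = 2.054.
With no prior estimate, use p = 0.5, which maximizes p(1−p) at 0.25.
n = 0.25 × (z/E)² = 0.25 × (2.054/0.08)² = 164.80
Round up: n = 165.

165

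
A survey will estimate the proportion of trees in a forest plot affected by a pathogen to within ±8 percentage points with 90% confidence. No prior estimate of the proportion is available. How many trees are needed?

For a proportion with margin E = 0.08 at 90% confidence, z = 1.645.
With no prior estimate, use p = 0.5, which maximizes p(1−p) at 0.25.
n = 0.25 × (z/E)² = 0.25 × (1.645/0.08)² = 105.70
Round up: n = 106.

106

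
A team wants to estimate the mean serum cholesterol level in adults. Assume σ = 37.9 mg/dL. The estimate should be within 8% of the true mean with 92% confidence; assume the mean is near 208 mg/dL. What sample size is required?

16

For a mean, the margin of error is E = z·σ/√n, so n = (zσ/E)².
At 92% confidence, z = 1.751.
E = 8% of 208 = 16.64 mg/dL.
n = (1.751 × 37.9 / 16.64)² = 15.91
Round up: n = 16.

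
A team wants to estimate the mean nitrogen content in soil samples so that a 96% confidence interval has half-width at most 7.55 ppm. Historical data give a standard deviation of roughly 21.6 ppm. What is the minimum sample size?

For a mean, the margin of error is E = z·σ/√n, so n = (zσ/E)².
At 96% confidence, z = 2.054.
n = (2.054 × 21.6 / 7.55)² = 34.53
Round up: n = 35.

35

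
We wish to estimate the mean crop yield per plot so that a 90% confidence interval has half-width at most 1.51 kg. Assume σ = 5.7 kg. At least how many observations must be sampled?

For a mean, the margin of error is E = z·σ/√n, so n = (zσ/E)².
At 90% confidence, z = 1.645.
n = (1.645 × 5.7 / 1.51)² = 38.56
Round up: n = 39.

n = 39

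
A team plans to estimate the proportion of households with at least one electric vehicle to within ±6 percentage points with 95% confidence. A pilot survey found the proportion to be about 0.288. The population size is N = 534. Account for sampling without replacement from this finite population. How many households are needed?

n = 156

For a proportion with margin E = 0.06 at 95% confidence, z = 1.960.
n = p̂(1−p̂)(z/E)² = 0.288 × 0.712 × (1.960/0.06)² = 218.82 — call this n₀.
Finite-population correction with N = 534: n = n₀ / (1 + (n₀−1)/N) = 218.82 / 1.408 = 155.41
Round up: n = 156.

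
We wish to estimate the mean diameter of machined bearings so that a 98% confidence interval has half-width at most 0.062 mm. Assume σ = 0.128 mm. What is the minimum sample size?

For a mean, the margin of error is E = z·σ/√n, so n = (zσ/E)².
At 98% confidence, z = 2.326.
n = (2.326 × 0.128 / 0.062)² = 23.06
Round up: n = 24.

24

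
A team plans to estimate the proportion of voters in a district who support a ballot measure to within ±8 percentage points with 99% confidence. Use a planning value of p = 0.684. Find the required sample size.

For a proportion with margin E = 0.08 at 99% confidence, z = 2.576.
n = p̂(1−p̂)(z/E)² = 0.684 × 0.316 × (2.576/0.08)² = 224.11
Round up: n = 225.

225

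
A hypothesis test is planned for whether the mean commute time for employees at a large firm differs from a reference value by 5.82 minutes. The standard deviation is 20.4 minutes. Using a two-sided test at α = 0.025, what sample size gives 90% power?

153

For a one-sample z-test, n = ((z_{α/2} + z_β)·σ/δ)².
z_{α/2} = 2.241 (two-sided α = 0.025); z_β = 1.282 (power 90% → β = 0.1).
n = (3.523 × 20.4 / 5.82)² = 152.49
Round up: n = 153.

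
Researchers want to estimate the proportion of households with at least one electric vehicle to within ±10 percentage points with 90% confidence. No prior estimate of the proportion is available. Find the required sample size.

n = 68

For a proportion with margin E = 0.1 at 90% confidence, z = 1.645.
With no prior estimate, use p = 0.5, which maximizes p(1−p) at 0.25.
n = 0.25 × (z/E)² = 0.25 × (1.645/0.1)² = 67.65
Round up: n = 68.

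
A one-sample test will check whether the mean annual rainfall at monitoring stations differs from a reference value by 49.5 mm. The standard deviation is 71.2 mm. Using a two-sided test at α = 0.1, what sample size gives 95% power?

n = 23

For a one-sample z-test, n = ((z_{α/2} + z_β)·σ/δ)².
z_{α/2} = 1.645 (two-sided α = 0.1); z_β = 1.645 (power 95% → β = 0.05).
n = (3.290 × 71.2 / 49.5)² = 22.39
Round up: n = 23.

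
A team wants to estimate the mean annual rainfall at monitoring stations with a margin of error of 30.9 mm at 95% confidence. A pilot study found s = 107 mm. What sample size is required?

For a mean, the margin of error is E = z·σ/√n, so n = (zσ/E)².
At 95% confidence, z = 1.960.
n = (1.960 × 107 / 30.9)² = 46.06
Round up: n = 47.

n = 47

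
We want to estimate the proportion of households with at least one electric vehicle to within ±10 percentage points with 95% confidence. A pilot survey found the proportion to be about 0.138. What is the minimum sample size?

For a proportion with margin E = 0.1 at 95% confidence, z = 1.960.
n = p̂(1−p̂)(z/E)² = 0.138 × 0.862 × (1.960/0.1)² = 45.70
Round up: n = 46.

46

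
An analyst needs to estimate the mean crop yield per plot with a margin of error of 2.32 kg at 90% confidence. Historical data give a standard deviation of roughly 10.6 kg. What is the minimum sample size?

For a mean, the margin of error is E = z·σ/√n, so n = (zσ/E)².
At 90% confidence, z = 1.645.
n = (1.645 × 10.6 / 2.32)² = 56.49
Round up: n = 57.

57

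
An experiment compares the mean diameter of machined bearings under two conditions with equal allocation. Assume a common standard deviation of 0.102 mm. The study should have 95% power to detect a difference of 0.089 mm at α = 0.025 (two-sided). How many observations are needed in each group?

40 per group

For two equal groups, n per group = 2·((z_{α/2} + z_β)·σ/δ)².
z_{α/2} = 2.241; z_β = 1.645 (power 95%).
n = 2 × (3.886 × 0.102 / 0.089)² = 2 × 19.83 = 39.66
Round up: n = 40 per group.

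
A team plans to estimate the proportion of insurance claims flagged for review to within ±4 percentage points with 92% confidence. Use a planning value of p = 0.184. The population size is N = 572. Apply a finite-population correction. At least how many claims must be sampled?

192

For a proportion with margin E = 0.04 at 92% confidence, z = 1.751.
n = p̂(1−p̂)(z/E)² = 0.184 × 0.816 × (1.751/0.04)² = 287.71 — call this n₀.
Finite-population correction with N = 572: n = n₀ / (1 + (n₀−1)/N) = 287.71 / 1.501 = 191.68
Round up: n = 192.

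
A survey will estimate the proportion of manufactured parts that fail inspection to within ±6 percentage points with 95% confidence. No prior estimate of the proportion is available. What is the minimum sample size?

For a proportion with margin E = 0.06 at 95% confidence, z = 1.960.
With no prior estimate, use p = 0.5, which maximizes p(1−p) at 0.25.
n = 0.25 × (z/E)² = 0.25 × (1.960/0.06)² = 266.78
Round up: n = 267.

267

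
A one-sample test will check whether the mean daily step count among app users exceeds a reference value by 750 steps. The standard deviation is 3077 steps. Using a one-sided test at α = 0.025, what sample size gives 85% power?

152

For a one-sample z-test, n = ((z_α + z_β)·σ/δ)².
z_α = 1.960 (one-sided α = 0.025); z_β = 1.036 (power 85% → β = 0.15).
n = (2.996 × 3077 / 750)² = 151.08
Round up: n = 152.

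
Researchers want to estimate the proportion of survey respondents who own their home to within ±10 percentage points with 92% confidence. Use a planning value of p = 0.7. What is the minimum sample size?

n = 65

For a proportion with margin E = 0.1 at 92% confidence, z = 1.751.
n = p̂(1−p̂)(z/E)² = 0.7 × 0.3 × (1.751/0.1)² = 64.39
Round up: n = 65.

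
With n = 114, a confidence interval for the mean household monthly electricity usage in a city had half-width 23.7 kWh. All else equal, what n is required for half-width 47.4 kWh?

Margin of error scales as 1/√n, so n₂ = n₁·(E₁/E₂)².
n₂ = 114 × (23.7/47.4)² = 114 × 0.25 = 28.50
Round up: n₂ = 29.

29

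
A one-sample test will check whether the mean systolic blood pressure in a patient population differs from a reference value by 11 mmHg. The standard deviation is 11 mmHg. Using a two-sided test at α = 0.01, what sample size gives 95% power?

For a one-sample z-test, n = ((z_{α/2} + z_β)·σ/δ)².
z_{α/2} = 2.576 (two-sided α = 0.01); z_β = 1.645 (power 95% → β = 0.05).
n = (4.221 × 11 / 11)² = 17.82
Round up: n = 18.

n = 18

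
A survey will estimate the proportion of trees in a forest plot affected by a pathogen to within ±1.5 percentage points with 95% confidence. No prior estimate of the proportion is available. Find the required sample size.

4269

For a proportion with margin E = 0.015 at 95% confidence, z = 1.960.
With no prior estimate, use p = 0.5, which maximizes p(1−p) at 0.25.
n = 0.25 × (z/E)² = 0.25 × (1.960/0.015)² = 4268.44
Round up: n = 4269.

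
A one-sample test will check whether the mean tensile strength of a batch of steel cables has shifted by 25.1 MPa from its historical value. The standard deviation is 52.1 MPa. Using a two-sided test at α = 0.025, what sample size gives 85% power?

n = 47

For a one-sample z-test, n = ((z_{α/2} + z_β)·σ/δ)².
z_{α/2} = 2.241 (two-sided α = 0.025); z_β = 1.036 (power 85% → β = 0.15).
n = (3.277 × 52.1 / 25.1)² = 46.27
Round up: n = 47.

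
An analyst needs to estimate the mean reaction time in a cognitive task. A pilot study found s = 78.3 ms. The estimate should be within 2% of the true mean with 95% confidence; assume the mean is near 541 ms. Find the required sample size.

For a mean, the margin of error is E = z·σ/√n, so n = (zσ/E)².
At 95% confidence, z = 1.960.
E = 2% of 541 = 10.82 ms.
n = (1.960 × 78.3 / 10.82)² = 201.18
Round up: n = 202.

202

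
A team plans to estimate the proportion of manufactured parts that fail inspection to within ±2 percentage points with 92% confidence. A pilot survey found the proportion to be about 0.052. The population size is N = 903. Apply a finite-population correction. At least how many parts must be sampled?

267

For a proportion with margin E = 0.02 at 92% confidence, z = 1.751.
n = p̂(1−p̂)(z/E)² = 0.052 × 0.948 × (1.751/0.02)² = 377.85 — call this n₀.
Finite-population correction with N = 903: n = n₀ / (1 + (n₀−1)/N) = 377.85 / 1.417 = 266.65
Round up: n = 267.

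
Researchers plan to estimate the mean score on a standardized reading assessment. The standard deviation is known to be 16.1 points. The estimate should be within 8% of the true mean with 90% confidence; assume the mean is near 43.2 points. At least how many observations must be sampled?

For a mean, the margin of error is E = z·σ/√n, so n = (zσ/E)².
At 90% confidence, z = 1.645.
E = 8% of 43.2 = 3.456 points.
n = (1.645 × 16.1 / 3.456)² = 58.73
Round up: n = 59.

59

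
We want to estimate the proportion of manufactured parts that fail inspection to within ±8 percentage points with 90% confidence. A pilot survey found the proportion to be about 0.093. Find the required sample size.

n = 36

For a proportion with margin E = 0.08 at 90% confidence, z = 1.645.
n = p̂(1−p̂)(z/E)² = 0.093 × 0.907 × (1.645/0.08)² = 35.66
Round up: n = 36.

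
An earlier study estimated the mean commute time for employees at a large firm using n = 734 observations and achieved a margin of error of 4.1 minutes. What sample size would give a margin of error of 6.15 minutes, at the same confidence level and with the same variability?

Margin of error scales as 1/√n, so n₂ = n₁·(E₁/E₂)².
n₂ = 734 × (4.1/6.15)² = 734 × 0.4444 = 326.19
Round up: n₂ = 327.

327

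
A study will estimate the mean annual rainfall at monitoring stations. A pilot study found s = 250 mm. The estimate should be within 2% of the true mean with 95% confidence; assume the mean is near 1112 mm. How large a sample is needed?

For a mean, the margin of error is E = z·σ/√n, so n = (zσ/E)².
At 95% confidence, z = 1.960.
E = 2% of 1112 = 22.24 mm.
n = (1.960 × 250 / 22.24)² = 485.43
Round up: n = 486.

486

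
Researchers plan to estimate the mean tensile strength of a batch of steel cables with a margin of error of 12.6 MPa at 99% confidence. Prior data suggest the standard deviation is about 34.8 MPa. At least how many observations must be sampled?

For a mean, the margin of error is E = z·σ/√n, so n = (zσ/E)².
At 99% confidence, z = 2.576.
n = (2.576 × 34.8 / 12.6)² = 50.62
Round up: n = 51.

51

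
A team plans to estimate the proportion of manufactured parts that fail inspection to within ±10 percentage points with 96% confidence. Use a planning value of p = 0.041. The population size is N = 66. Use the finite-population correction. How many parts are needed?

For a proportion with margin E = 0.1 at 96% confidence, z = 2.054.
n = p̂(1−p̂)(z/E)² = 0.041 × 0.959 × (2.054/0.1)² = 16.59 — call this n₀.
Finite-population correction with N = 66: n = n₀ / (1 + (n₀−1)/N) = 16.59 / 1.236 = 13.42
Round up: n = 14.

14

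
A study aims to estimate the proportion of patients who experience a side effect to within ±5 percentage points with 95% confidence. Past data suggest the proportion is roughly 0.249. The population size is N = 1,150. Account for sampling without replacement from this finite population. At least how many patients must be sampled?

231

For a proportion with margin E = 0.05 at 95% confidence, z = 1.960.
n = p̂(1−p̂)(z/E)² = 0.249 × 0.751 × (1.960/0.05)² = 287.35 — call this n₀.
Finite-population correction with N = 1,150: n = n₀ / (1 + (n₀−1)/N) = 287.35 / 1.249 = 230.06
Round up: n = 231.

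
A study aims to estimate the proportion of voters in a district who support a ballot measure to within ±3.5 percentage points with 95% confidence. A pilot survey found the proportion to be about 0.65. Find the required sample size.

For a proportion with margin E = 0.035 at 95% confidence, z = 1.960.
n = p̂(1−p̂)(z/E)² = 0.65 × 0.35 × (1.960/0.035)² = 713.44
Round up: n = 714.

714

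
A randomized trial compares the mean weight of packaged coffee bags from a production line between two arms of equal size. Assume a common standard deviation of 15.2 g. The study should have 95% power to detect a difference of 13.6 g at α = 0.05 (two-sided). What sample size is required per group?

For two equal groups, n per group = 2·((z_{α/2} + z_β)·σ/δ)².
z_{α/2} = 1.960; z_β = 1.645 (power 95%).
n = 2 × (3.605 × 15.2 / 13.6)² = 2 × 16.23 = 32.46
Round up: n = 33 per group.

33 per group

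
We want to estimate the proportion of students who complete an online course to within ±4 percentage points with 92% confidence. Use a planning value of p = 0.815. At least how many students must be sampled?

For a proportion with margin E = 0.04 at 92% confidence, z = 1.751.
n = p̂(1−p̂)(z/E)² = 0.815 × 0.185 × (1.751/0.04)² = 288.92
Round up: n = 289.

289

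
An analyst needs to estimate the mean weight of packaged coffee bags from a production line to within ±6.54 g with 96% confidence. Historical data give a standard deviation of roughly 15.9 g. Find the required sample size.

n = 25

For a mean, the margin of error is E = z·σ/√n, so n = (zσ/E)².
At 96% confidence, z = 2.054.
n = (2.054 × 15.9 / 6.54)² = 24.94
Round up: n = 25.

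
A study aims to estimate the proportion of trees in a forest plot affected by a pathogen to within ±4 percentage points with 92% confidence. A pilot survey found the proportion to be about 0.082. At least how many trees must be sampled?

For a proportion with margin E = 0.04 at 92% confidence, z = 1.751.
n = p̂(1−p̂)(z/E)² = 0.082 × 0.918 × (1.751/0.04)² = 144.25
Round up: n = 145.

145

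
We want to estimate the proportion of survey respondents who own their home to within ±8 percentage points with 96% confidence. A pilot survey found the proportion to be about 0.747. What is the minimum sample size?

For a proportion with margin E = 0.08 at 96% confidence, z = 2.054.
n = p̂(1−p̂)(z/E)² = 0.747 × 0.253 × (2.054/0.08)² = 124.58
Round up: n = 125.

125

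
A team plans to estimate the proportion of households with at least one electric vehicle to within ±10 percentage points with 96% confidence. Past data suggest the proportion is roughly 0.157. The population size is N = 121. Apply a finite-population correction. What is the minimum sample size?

n = 39

For a proportion with margin E = 0.1 at 96% confidence, z = 2.054.
n = p̂(1−p̂)(z/E)² = 0.157 × 0.843 × (2.054/0.1)² = 55.84 — call this n₀.
Finite-population correction with N = 121: n = n₀ / (1 + (n₀−1)/N) = 55.84 / 1.453 = 38.43
Round up: n = 39.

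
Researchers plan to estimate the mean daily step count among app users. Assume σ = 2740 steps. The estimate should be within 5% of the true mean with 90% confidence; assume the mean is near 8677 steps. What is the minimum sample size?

108

For a mean, the margin of error is E = z·σ/√n, so n = (zσ/E)².
At 90% confidence, z = 1.645.
E = 5% of 8677 = 433.9 steps.
n = (1.645 × 2740 / 433.9)² = 107.93
Round up: n = 108.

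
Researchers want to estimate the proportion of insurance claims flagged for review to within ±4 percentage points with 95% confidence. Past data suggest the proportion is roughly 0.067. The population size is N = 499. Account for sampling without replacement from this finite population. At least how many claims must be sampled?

For a proportion with margin E = 0.04 at 95% confidence, z = 1.960.
n = p̂(1−p̂)(z/E)² = 0.067 × 0.933 × (1.960/0.04)² = 150.09 — call this n₀.
Finite-population correction with N = 499: n = n₀ / (1 + (n₀−1)/N) = 150.09 / 1.299 = 115.54
Round up: n = 116.

116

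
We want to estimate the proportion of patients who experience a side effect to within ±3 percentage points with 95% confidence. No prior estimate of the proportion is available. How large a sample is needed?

1068

For a proportion with margin E = 0.03 at 95% confidence, z = 1.960.
With no prior estimate, use p = 0.5, which maximizes p(1−p) at 0.25.
n = 0.25 × (z/E)² = 0.25 × (1.960/0.03)² = 1067.11
Round up: n = 1068.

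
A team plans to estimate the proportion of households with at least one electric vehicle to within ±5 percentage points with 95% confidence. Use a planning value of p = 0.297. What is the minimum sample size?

For a proportion with margin E = 0.05 at 95% confidence, z = 1.960.
n = p̂(1−p̂)(z/E)² = 0.297 × 0.703 × (1.960/0.05)² = 320.84
Round up: n = 321.

321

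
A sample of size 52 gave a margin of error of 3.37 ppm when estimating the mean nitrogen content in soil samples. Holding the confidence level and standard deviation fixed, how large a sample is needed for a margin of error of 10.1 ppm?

6

Margin of error scales as 1/√n, so n₂ = n₁·(E₁/E₂)².
n₂ = 52 × (3.37/10.1)² = 52 × 0.1113 = 5.79
Round up: n₂ = 6.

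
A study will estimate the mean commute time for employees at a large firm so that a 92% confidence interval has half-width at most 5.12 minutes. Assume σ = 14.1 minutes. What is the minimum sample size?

n = 24

For a mean, the margin of error is E = z·σ/√n, so n = (zσ/E)².
At 92% confidence, z = 1.751.
n = (1.751 × 14.1 / 5.12)² = 23.25
Round up: n = 24.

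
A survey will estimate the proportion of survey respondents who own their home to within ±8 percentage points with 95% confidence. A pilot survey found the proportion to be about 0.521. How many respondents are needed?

150

For a proportion with margin E = 0.08 at 95% confidence, z = 1.960.
n = p̂(1−p̂)(z/E)² = 0.521 × 0.479 × (1.960/0.08)² = 149.80
Round up: n = 150.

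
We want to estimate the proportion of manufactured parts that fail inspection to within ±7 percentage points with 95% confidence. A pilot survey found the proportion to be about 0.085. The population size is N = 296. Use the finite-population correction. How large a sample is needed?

51

For a proportion with margin E = 0.07 at 95% confidence, z = 1.960.
n = p̂(1−p̂)(z/E)² = 0.085 × 0.915 × (1.960/0.07)² = 60.98 — call this n₀.
Finite-population correction with N = 296: n = n₀ / (1 + (n₀−1)/N) = 60.98 / 1.203 = 50.69
Round up: n = 51.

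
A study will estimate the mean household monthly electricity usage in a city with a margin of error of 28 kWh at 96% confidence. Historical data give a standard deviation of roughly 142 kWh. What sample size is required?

109

For a mean, the margin of error is E = z·σ/√n, so n = (zσ/E)².
At 96% confidence, z = 2.054.
n = (2.054 × 142 / 28)² = 108.51
Round up: n = 109.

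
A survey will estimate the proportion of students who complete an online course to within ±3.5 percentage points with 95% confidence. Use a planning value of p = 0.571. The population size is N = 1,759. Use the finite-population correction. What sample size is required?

535

For a proportion with margin E = 0.035 at 95% confidence, z = 1.960.
n = p̂(1−p̂)(z/E)² = 0.571 × 0.429 × (1.960/0.035)² = 768.19 — call this n₀.
Finite-population correction with N = 1,759: n = n₀ / (1 + (n₀−1)/N) = 768.19 / 1.436 = 534.95
Round up: n = 535.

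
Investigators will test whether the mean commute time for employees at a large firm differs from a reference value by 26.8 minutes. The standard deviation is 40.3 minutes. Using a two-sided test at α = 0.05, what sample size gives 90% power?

n = 24

For a one-sample z-test, n = ((z_{α/2} + z_β)·σ/δ)².
z_{α/2} = 1.960 (two-sided α = 0.05); z_β = 1.282 (power 90% → β = 0.1).
n = (3.242 × 40.3 / 26.8)² = 23.77
Round up: n = 24.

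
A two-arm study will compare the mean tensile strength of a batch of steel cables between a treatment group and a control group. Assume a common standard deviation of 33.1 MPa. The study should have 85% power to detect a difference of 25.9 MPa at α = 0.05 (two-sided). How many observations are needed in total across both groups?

60 total

For two equal groups, n per group = 2·((z_{α/2} + z_β)·σ/δ)².
z_{α/2} = 1.960; z_β = 1.036 (power 85%).
n = 2 × (2.996 × 33.1 / 25.9)² = 2 × 14.66 = 29.32
Round up: n = 30 per group.
Total across both groups: 2 × 30 = 60.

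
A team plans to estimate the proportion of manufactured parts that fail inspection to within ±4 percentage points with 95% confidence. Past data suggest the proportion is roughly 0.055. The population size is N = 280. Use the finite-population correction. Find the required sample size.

For a proportion with margin E = 0.04 at 95% confidence, z = 1.960.
n = p̂(1−p̂)(z/E)² = 0.055 × 0.945 × (1.960/0.04)² = 124.79 — call this n₀.
Finite-population correction with N = 280: n = n₀ / (1 + (n₀−1)/N) = 124.79 / 1.442 = 86.54
Round up: n = 87.

87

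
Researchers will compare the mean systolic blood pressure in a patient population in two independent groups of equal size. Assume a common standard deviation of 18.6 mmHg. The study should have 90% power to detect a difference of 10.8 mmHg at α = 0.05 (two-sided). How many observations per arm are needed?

63 per group

For two equal groups, n per group = 2·((z_{α/2} + z_β)·σ/δ)².
z_{α/2} = 1.960; z_β = 1.282 (power 90%).
n = 2 × (3.242 × 18.6 / 10.8)² = 2 × 31.17 = 62.34
Round up: n = 63 per group.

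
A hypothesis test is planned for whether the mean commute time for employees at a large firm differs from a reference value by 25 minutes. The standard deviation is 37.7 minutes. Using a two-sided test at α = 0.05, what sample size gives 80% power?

18

For a one-sample z-test, n = ((z_{α/2} + z_β)·σ/δ)².
z_{α/2} = 1.960 (two-sided α = 0.05); z_β = 0.842 (power 80% → β = 0.2).
n = (2.802 × 37.7 / 25)² = 17.85
Round up: n = 18.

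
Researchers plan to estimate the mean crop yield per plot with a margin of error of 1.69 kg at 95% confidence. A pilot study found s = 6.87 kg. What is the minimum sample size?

For a mean, the margin of error is E = z·σ/√n, so n = (zσ/E)².
At 95% confidence, z = 1.960.
n = (1.960 × 6.87 / 1.69)² = 63.48
Round up: n = 64.

n = 64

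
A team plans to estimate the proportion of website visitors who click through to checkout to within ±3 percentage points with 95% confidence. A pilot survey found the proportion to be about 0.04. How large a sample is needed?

For a proportion with margin E = 0.03 at 95% confidence, z = 1.960.
n = p̂(1−p̂)(z/E)² = 0.04 × 0.96 × (1.960/0.03)² = 163.91
Round up: n = 164.

164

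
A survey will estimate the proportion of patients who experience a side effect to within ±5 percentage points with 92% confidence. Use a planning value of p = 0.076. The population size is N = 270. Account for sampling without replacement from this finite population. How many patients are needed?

For a proportion with margin E = 0.05 at 92% confidence, z = 1.751.
n = p̂(1−p̂)(z/E)² = 0.076 × 0.924 × (1.751/0.05)² = 86.12 — call this n₀.
Finite-population correction with N = 270: n = n₀ / (1 + (n₀−1)/N) = 86.12 / 1.315 = 65.49
Round up: n = 66.

n = 66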